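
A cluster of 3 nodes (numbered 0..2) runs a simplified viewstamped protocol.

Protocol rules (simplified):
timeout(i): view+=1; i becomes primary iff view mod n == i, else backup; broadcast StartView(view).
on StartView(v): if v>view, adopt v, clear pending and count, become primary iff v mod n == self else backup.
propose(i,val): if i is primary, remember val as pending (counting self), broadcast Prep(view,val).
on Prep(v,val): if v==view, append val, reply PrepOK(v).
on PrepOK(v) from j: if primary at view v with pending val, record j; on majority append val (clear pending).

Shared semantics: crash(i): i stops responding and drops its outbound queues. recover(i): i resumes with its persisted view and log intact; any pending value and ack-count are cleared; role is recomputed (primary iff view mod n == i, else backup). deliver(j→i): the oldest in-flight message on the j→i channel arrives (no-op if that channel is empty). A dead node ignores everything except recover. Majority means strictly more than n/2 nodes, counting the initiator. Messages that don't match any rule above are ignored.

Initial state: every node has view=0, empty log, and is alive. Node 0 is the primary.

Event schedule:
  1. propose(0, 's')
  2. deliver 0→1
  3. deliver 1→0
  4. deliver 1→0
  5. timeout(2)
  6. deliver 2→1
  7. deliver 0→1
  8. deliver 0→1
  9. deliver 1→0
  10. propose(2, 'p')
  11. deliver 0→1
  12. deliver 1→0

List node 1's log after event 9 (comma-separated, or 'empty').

[1] propose(0,'s') → ∅
[2] deliver 0→1 → N1(back v0 [s])
[3] deliver 1→0 → N0(prim v0 [s])
[4] deliver 1→0 → ∅
[5] timeout(2) → N2(back v1 [-])
[6] deliver 2→1 → N1(prim v1 [s])
[7] deliver 0→1 → ∅
[8] deliver 0→1 → ∅
[9] deliver 1→0 → ∅

s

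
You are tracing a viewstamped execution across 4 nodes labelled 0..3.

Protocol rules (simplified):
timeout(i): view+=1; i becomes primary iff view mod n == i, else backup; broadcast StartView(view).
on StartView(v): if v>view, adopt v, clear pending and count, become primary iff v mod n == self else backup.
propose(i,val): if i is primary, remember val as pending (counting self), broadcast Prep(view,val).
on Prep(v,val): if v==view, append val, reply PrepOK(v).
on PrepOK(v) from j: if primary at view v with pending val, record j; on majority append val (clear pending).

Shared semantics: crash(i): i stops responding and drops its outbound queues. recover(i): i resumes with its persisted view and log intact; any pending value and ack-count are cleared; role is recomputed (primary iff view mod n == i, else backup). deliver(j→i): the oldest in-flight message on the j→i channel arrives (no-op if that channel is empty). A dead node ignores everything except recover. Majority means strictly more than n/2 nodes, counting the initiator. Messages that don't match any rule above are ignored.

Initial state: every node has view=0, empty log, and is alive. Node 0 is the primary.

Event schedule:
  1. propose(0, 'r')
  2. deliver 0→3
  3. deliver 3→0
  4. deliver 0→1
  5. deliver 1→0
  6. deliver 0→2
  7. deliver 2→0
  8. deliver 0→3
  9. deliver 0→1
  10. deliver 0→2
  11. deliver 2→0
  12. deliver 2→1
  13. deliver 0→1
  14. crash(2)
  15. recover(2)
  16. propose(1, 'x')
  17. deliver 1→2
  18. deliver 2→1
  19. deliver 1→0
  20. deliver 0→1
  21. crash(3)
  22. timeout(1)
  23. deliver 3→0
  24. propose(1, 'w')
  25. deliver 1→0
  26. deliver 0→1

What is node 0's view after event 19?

step 1 propose(0,'r'): —
step 2 deliver 0→3: 3={back,v=0,log=r}
step 3 deliver 3→0: —
step 4 deliver 0→1: 1={back,v=0,log=r}
step 5 deliver 1→0: 0={prim,v=0,log=r}
step 6 deliver 0→2: 2={back,v=0,log=r}
step 7 deliver 2→0: —
step 8 deliver 0→3: —
step 9 deliver 0→1: —
step 10 deliver 0→2: —
step 11 deliver 2→0: —
step 12 deliver 2→1: —
step 13 deliver 0→1: —
step 14 crash(2): 2={✗back,v=0,log=r}
step 15 recover(2): 2={back,v=0,log=r}
step 16 propose(1,'x'): —
step 17 deliver 1→2: —
step 18 deliver 2→1: —
step 19 deliver 1→0: —

0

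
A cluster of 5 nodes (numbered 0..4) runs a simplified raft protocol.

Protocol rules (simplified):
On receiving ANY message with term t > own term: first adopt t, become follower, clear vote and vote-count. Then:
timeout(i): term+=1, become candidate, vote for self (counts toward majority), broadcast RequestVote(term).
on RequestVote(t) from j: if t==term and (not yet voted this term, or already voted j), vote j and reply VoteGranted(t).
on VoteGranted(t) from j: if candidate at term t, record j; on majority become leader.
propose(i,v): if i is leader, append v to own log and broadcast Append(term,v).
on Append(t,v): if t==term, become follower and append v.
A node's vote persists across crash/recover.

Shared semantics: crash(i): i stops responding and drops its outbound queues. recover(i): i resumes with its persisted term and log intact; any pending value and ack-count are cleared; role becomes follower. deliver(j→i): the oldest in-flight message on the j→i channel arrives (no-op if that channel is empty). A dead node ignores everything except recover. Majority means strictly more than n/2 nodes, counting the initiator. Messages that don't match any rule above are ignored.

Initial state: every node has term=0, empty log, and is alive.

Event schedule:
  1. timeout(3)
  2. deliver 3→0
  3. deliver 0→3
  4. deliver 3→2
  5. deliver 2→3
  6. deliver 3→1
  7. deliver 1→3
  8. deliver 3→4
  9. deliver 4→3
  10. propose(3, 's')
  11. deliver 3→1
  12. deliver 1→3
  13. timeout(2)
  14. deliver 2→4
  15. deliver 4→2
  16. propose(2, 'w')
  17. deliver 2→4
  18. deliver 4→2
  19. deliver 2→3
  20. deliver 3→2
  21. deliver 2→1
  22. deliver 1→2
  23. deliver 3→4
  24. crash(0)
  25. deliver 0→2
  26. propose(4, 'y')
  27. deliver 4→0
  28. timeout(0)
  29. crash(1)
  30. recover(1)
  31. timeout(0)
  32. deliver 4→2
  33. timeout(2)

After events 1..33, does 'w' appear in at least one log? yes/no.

[1] timeout(3) → N3(cand t1 [-])
[2] deliver 3→0 → N0(foll t1 [-])
[3] deliver 0→3 → ∅
[4] deliver 3→2 → N2(foll t1 [-])
[5] deliver 2→3 → N3(lead t1 [-])
[6] deliver 3→1 → N1(foll t1 [-])
[7] deliver 1→3 → ∅
[8] deliver 3→4 → N4(foll t1 [-])
[9] deliver 4→3 → ∅
[10] propose(3,'s') → N3(lead t1 [s])
[11] deliver 3→1 → N1(foll t1 [s])
[12] deliver 1→3 → ∅
[13] timeout(2) → N2(cand t2 [-])
[14] deliver 2→4 → N4(foll t2 [-])
[15] deliver 4→2 → ∅
[16] propose(2,'w') → ∅
[17] deliver 2→4 → ∅
[18] deliver 4→2 → ∅
[19] deliver 2→3 → N3(foll t2 [s])
[20] deliver 3→2 → ∅
[21] deliver 2→1 → N1(foll t2 [s])
[22] deliver 1→2 → N2(lead t2 [-])
[23] deliver 3→4 → ∅
[24] crash(0) → N0(✗foll t1 [-])
[25] deliver 0→2 → ∅
[26] propose(4,'y') → ∅
[27] deliver 4→0 → ∅
[28] timeout(0) → ∅
[29] crash(1) → N1(✗foll t2 [s])
[30] recover(1) → N1(foll t2 [s])
[31] timeout(0) → ∅
[32] deliver 4→2 → ∅
[33] timeout(2) → N2(cand t3 [-])

no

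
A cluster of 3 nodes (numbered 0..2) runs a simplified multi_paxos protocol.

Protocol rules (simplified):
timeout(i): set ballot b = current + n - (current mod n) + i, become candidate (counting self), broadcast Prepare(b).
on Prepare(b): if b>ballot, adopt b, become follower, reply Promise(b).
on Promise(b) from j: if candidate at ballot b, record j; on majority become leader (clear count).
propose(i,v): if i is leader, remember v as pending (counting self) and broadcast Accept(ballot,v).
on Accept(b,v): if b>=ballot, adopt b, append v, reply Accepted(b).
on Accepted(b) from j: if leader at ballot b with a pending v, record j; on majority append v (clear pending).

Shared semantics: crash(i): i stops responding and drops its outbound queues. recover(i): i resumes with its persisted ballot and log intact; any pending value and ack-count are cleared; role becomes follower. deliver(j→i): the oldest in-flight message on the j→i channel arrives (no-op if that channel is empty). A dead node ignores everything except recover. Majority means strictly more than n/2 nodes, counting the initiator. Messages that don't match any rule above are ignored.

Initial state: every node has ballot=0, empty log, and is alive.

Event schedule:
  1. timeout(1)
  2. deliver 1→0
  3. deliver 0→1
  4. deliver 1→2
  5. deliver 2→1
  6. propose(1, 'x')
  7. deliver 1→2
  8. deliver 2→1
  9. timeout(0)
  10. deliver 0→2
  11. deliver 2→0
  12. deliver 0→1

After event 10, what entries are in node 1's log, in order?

x

step 1 timeout(1): 1={cand,b=4,log=-}
step 2 deliver 1→0: 0={foll,b=4,log=-}
step 3 deliver 0→1: 1={lead,b=4,log=-}
step 4 deliver 1→2: 2={foll,b=4,log=-}
step 5 deliver 2→1: —
step 6 propose(1,'x'): —
step 7 deliver 1→2: 2={foll,b=4,log=x}
step 8 deliver 2→1: 1={lead,b=4,log=x}
step 9 timeout(0): 0={cand,b=6,log=-}
step 10 deliver 0→2: 2={foll,b=6,log=x}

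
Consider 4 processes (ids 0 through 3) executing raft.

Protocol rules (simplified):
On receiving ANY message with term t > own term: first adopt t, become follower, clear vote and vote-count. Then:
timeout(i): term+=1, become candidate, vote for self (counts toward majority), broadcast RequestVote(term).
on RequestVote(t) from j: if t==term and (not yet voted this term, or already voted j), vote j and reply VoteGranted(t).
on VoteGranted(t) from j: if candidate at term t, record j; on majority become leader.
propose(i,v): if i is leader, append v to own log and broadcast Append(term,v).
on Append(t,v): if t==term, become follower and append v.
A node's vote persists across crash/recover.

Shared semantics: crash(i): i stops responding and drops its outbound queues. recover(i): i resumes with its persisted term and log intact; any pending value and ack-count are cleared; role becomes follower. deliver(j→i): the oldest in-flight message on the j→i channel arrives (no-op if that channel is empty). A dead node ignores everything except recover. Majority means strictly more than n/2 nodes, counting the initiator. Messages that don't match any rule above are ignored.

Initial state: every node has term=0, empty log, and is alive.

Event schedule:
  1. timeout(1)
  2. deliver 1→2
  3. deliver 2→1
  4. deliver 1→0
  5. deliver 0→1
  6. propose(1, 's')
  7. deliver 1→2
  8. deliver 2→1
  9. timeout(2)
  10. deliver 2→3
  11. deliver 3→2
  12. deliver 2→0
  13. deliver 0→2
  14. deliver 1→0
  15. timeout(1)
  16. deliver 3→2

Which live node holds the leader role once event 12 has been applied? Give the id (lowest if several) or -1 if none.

after 1 — timeout(1): n1:cand/t1/[-]
after 2 — deliver 1→2: n2:foll/t1/[-]
after 3 — deliver 2→1: ·
after 4 — deliver 1→0: n0:foll/t1/[-]
after 5 — deliver 0→1: n1:lead/t1/[-]
after 6 — propose(1,'s'): n1:lead/t1/[s]
after 7 — deliver 1→2: n2:foll/t1/[s]
after 8 — deliver 2→1: ·
after 9 — timeout(2): n2:cand/t2/[s]
after 10 — deliver 2→3: n3:foll/t2/[-]
after 11 — deliver 3→2: ·
after 12 — deliver 2→0: n0:foll/t2/[-]

1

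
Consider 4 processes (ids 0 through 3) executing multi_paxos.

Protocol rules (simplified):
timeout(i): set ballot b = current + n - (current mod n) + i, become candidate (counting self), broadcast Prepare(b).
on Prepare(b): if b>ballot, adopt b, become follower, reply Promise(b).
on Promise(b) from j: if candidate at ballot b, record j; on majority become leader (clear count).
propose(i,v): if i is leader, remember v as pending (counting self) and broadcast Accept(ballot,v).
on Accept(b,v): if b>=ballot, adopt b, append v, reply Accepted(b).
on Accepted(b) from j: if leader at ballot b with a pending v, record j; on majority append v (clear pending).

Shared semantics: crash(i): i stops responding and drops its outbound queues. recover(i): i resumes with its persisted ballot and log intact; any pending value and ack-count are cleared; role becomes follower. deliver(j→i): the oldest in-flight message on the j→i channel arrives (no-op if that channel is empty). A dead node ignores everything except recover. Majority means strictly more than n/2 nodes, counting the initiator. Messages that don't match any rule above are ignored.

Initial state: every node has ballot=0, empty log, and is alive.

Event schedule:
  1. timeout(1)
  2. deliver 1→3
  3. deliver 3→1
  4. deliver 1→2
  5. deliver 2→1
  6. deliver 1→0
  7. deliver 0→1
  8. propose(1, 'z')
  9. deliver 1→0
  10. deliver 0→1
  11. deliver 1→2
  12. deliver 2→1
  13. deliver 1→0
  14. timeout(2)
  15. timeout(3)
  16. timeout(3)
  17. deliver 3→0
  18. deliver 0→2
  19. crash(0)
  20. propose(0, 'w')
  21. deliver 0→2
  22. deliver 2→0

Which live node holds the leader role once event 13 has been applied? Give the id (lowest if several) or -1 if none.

1

[1] timeout(1) → N1(cand b5 [-])
[2] deliver 1→3 → N3(foll b5 [-])
[3] deliver 3→1 → ∅
[4] deliver 1→2 → N2(foll b5 [-])
[5] deliver 2→1 → N1(lead b5 [-])
[6] deliver 1→0 → N0(foll b5 [-])
[7] deliver 0→1 → ∅
[8] propose(1,'z') → ∅
[9] deliver 1→0 → N0(foll b5 [z])
[10] deliver 0→1 → ∅
[11] deliver 1→2 → N2(foll b5 [z])
[12] deliver 2→1 → N1(lead b5 [z])
[13] deliver 1→0 → ∅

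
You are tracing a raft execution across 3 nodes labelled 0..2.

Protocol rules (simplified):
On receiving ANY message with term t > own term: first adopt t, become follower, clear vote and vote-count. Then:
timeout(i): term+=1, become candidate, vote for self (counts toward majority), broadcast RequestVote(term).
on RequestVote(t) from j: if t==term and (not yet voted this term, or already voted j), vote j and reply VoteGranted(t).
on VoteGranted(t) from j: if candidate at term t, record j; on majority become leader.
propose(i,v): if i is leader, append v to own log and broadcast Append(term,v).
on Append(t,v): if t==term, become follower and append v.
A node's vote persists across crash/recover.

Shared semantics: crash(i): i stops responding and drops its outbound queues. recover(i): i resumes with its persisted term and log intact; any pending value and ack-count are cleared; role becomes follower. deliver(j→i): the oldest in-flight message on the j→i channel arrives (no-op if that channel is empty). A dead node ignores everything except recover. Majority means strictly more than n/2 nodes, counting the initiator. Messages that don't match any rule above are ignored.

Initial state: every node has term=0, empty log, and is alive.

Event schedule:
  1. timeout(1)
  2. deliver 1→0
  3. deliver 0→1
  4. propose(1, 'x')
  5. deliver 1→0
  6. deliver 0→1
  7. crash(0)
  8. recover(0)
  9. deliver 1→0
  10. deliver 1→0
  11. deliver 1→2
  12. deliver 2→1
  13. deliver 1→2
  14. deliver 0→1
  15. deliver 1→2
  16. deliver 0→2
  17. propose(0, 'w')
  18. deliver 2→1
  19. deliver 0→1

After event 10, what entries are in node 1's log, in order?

x

after 1 — timeout(1): n1:cand/t1/[-]
after 2 — deliver 1→0: n0:foll/t1/[-]
after 3 — deliver 0→1: n1:lead/t1/[-]
after 4 — propose(1,'x'): n1:lead/t1/[x]
after 5 — deliver 1→0: n0:foll/t1/[x]
after 6 — deliver 0→1: ·
after 7 — crash(0): n0:✗foll/t1/[x]
after 8 — recover(0): n0:foll/t1/[x]
after 9 — deliver 1→0: ·
after 10 — deliver 1→0: ·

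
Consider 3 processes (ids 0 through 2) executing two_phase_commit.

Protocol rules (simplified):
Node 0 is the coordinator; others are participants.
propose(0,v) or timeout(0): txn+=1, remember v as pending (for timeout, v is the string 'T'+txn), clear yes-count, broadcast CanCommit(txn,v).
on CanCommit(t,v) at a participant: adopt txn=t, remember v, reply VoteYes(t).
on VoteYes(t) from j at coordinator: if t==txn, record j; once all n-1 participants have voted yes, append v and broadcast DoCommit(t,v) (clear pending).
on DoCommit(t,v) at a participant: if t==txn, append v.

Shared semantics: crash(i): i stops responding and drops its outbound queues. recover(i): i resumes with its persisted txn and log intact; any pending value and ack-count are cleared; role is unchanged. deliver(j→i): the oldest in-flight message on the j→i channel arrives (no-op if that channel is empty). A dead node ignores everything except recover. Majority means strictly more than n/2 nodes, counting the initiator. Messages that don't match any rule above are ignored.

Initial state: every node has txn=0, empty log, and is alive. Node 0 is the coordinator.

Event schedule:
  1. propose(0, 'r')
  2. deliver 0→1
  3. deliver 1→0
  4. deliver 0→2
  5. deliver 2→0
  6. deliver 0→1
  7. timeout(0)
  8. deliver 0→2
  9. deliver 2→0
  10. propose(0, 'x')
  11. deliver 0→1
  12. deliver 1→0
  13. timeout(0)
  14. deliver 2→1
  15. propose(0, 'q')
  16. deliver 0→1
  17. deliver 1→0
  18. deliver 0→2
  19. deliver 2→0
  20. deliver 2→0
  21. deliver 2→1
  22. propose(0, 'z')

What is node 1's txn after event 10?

after 1 — propose(0,'r'): n0:coor/t1/[-]
after 2 — deliver 0→1: n1:part/t1/[-]
after 3 — deliver 1→0: ·
after 4 — deliver 0→2: n2:part/t1/[-]
after 5 — deliver 2→0: n0:coor/t1/[r]
after 6 — deliver 0→1: n1:part/t1/[r]
after 7 — timeout(0): n0:coor/t2/[r]
after 8 — deliver 0→2: n2:part/t1/[r]
after 9 — deliver 2→0: ·
after 10 — propose(0,'x'): n0:coor/t3/[r]

1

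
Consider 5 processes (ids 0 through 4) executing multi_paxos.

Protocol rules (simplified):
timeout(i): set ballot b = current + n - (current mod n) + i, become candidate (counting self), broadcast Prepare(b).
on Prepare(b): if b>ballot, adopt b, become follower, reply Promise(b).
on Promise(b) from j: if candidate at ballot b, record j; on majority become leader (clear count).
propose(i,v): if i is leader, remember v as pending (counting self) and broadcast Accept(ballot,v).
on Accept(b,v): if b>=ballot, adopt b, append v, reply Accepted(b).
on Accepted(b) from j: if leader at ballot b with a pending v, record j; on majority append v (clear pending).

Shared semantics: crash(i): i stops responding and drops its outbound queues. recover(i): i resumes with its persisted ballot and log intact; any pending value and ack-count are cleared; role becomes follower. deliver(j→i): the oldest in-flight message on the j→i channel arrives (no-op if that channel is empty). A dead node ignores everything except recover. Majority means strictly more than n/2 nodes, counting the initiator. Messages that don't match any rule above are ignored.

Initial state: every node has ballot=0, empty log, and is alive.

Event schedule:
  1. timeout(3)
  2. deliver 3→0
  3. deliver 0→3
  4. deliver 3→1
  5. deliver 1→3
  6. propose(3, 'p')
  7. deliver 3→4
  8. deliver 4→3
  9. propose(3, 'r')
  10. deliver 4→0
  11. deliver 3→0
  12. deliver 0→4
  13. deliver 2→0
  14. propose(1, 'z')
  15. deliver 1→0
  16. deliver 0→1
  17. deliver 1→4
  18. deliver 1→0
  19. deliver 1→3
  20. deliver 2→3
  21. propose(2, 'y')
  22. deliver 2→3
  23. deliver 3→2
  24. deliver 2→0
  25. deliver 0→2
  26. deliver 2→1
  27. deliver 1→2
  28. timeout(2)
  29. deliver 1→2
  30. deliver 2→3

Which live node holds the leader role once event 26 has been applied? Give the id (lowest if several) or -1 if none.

3

after 1 — timeout(3): n3:cand/b8/[-]
after 2 — deliver 3→0: n0:foll/b8/[-]
after 3 — deliver 0→3: ·
after 4 — deliver 3→1: n1:foll/b8/[-]
after 5 — deliver 1→3: n3:lead/b8/[-]
after 6 — propose(3,'p'): ·
after 7 — deliver 3→4: n4:foll/b8/[-]
after 8 — deliver 4→3: ·
after 9 — propose(3,'r'): ·
after 10 — deliver 4→0: ·
after 11 — deliver 3→0: n0:foll/b8/[p]
after 12 — deliver 0→4: ·
after 13 — deliver 2→0: ·
after 14 — propose(1,'z'): ·
after 15 — deliver 1→0: ·
after 16 — deliver 0→1: ·
after 17 — deliver 1→4: ·
after 18 — deliver 1→0: ·
after 19 — deliver 1→3: ·
after 20 — deliver 2→3: ·
after 21 — propose(2,'y'): ·
after 22 — deliver 2→3: ·
after 23 — deliver 3→2: n2:foll/b8/[-]
after 24 — deliver 2→0: ·
after 25 — deliver 0→2: ·
after 26 — deliver 2→1: ·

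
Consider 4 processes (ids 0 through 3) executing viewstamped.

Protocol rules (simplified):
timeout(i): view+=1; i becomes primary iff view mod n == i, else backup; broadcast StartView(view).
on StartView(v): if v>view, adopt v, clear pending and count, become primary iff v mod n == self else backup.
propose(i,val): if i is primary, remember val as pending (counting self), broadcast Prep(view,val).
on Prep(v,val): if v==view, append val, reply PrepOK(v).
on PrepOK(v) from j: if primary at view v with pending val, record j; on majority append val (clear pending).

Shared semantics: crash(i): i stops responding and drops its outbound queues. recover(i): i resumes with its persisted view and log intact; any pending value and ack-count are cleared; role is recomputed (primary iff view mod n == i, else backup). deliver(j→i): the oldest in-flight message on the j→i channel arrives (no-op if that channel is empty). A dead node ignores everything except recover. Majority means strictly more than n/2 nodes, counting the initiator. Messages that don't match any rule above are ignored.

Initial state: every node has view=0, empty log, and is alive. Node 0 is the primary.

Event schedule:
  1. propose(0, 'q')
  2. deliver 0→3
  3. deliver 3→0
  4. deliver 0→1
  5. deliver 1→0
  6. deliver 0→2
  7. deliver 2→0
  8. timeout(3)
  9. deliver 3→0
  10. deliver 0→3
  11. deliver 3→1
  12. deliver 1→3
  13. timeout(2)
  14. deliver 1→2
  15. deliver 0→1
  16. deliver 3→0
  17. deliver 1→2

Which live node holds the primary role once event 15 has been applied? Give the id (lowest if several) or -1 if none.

[1] propose(0,'q') → ∅
[2] deliver 0→3 → N3(back v0 [q])
[3] deliver 3→0 → ∅
[4] deliver 0→1 → N1(back v0 [q])
[5] deliver 1→0 → N0(prim v0 [q])
[6] deliver 0→2 → N2(back v0 [q])
[7] deliver 2→0 → ∅
[8] timeout(3) → N3(back v1 [q])
[9] deliver 3→0 → N0(back v1 [q])
[10] deliver 0→3 → ∅
[11] deliver 3→1 → N1(prim v1 [q])
[12] deliver 1→3 → ∅
[13] timeout(2) → N2(back v1 [q])
[14] deliver 1→2 → ∅
[15] deliver 0→1 → ∅

1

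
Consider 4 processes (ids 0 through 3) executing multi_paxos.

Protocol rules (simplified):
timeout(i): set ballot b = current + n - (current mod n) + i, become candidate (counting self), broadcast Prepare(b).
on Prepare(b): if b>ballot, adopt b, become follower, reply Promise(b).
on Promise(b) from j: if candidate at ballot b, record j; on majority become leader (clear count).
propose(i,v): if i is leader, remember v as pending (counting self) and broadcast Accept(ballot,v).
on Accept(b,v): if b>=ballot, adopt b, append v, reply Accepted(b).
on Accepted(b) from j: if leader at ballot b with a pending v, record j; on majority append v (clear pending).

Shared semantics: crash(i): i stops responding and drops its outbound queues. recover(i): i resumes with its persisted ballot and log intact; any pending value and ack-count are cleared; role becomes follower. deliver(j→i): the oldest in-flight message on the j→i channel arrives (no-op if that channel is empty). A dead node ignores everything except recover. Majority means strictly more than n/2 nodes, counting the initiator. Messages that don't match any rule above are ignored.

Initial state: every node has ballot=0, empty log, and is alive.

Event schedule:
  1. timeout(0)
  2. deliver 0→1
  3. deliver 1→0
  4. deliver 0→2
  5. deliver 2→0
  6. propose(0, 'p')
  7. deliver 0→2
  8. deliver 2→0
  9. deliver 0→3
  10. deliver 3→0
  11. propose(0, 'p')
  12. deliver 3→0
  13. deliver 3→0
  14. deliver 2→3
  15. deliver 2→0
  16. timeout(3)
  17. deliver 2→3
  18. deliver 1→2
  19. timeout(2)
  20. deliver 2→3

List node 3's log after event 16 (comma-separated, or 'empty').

1. timeout(0):  <0:cand b4 ->
2. deliver 0→1:  <1:foll b4 ->
3. deliver 1→0:  nop
4. deliver 0→2:  <2:foll b4 ->
5. deliver 2→0:  <0:lead b4 ->
6. propose(0,'p'):  nop
7. deliver 0→2:  <2:foll b4 p>
8. deliver 2→0:  nop
9. deliver 0→3:  <3:foll b4 ->
10. deliver 3→0:  nop
11. propose(0,'p'):  nop
12. deliver 3→0:  nop
13. deliver 3→0:  nop
14. deliver 2→3:  nop
15. deliver 2→0:  nop
16. timeout(3):  <3:cand b11 ->

empty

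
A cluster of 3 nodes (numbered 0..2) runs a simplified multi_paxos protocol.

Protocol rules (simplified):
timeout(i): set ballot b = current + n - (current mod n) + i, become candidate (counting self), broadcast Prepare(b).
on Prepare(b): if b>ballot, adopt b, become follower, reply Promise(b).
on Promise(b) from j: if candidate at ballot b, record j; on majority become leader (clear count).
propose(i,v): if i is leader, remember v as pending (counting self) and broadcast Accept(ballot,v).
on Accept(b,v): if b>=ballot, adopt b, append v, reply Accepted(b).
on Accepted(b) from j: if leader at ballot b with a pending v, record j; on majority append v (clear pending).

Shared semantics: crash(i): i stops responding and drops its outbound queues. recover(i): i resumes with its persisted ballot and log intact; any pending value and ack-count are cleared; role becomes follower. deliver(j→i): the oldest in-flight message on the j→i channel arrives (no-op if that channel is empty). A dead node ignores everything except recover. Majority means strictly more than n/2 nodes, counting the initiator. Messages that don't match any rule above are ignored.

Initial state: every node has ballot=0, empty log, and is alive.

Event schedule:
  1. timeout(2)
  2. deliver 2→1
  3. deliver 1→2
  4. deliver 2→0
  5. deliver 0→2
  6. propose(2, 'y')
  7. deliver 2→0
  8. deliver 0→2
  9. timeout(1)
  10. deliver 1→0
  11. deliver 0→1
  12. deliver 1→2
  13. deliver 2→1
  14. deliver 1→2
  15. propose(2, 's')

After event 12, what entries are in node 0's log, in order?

y

1. timeout(2):  <2:cand b5 ->
2. deliver 2→1:  <1:foll b5 ->
3. deliver 1→2:  <2:lead b5 ->
4. deliver 2→0:  <0:foll b5 ->
5. deliver 0→2:  nop
6. propose(2,'y'):  nop
7. deliver 2→0:  <0:foll b5 y>
8. deliver 0→2:  <2:lead b5 y>
9. timeout(1):  <1:cand b7 ->
10. deliver 1→0:  <0:foll b7 y>
11. deliver 0→1:  <1:lead b7 ->
12. deliver 1→2:  <2:foll b7 y>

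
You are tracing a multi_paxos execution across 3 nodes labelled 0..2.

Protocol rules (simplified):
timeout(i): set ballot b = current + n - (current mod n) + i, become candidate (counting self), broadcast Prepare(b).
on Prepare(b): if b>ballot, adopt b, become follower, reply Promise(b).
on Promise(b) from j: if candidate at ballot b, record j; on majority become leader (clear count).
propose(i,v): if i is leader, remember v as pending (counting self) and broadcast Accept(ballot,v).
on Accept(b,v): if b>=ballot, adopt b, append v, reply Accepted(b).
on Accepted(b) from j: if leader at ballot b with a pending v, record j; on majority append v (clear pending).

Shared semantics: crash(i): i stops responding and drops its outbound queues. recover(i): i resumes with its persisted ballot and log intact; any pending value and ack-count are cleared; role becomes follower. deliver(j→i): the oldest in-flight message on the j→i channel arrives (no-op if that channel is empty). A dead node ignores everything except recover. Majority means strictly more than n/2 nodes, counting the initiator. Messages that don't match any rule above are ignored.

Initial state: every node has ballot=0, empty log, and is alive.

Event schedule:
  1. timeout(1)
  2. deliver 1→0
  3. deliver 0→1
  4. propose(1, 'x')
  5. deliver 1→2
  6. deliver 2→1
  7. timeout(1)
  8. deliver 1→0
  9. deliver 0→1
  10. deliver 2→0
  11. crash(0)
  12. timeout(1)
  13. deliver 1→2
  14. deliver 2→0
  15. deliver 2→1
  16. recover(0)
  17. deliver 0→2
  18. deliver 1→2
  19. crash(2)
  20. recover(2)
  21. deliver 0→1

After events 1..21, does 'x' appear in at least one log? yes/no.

yes

step 1 timeout(1): 1={cand,b=4,log=-}
step 2 deliver 1→0: 0={foll,b=4,log=-}
step 3 deliver 0→1: 1={lead,b=4,log=-}
step 4 propose(1,'x'): —
step 5 deliver 1→2: 2={foll,b=4,log=-}
step 6 deliver 2→1: —
step 7 timeout(1): 1={cand,b=7,log=-}
step 8 deliver 1→0: 0={foll,b=4,log=x}
step 9 deliver 0→1: —
step 10 deliver 2→0: —
step 11 crash(0): 0={✗foll,b=4,log=x}
step 12 timeout(1): 1={cand,b=10,log=-}
step 13 deliver 1→2: 2={foll,b=4,log=x}
step 14 deliver 2→0: —
step 15 deliver 2→1: —
step 16 recover(0): 0={foll,b=4,log=x}
step 17 deliver 0→2: —
step 18 deliver 1→2: 2={foll,b=7,log=x}
step 19 crash(2): 2={✗foll,b=7,log=x}
step 20 recover(2): 2={foll,b=7,log=x}
step 21 deliver 0→1: —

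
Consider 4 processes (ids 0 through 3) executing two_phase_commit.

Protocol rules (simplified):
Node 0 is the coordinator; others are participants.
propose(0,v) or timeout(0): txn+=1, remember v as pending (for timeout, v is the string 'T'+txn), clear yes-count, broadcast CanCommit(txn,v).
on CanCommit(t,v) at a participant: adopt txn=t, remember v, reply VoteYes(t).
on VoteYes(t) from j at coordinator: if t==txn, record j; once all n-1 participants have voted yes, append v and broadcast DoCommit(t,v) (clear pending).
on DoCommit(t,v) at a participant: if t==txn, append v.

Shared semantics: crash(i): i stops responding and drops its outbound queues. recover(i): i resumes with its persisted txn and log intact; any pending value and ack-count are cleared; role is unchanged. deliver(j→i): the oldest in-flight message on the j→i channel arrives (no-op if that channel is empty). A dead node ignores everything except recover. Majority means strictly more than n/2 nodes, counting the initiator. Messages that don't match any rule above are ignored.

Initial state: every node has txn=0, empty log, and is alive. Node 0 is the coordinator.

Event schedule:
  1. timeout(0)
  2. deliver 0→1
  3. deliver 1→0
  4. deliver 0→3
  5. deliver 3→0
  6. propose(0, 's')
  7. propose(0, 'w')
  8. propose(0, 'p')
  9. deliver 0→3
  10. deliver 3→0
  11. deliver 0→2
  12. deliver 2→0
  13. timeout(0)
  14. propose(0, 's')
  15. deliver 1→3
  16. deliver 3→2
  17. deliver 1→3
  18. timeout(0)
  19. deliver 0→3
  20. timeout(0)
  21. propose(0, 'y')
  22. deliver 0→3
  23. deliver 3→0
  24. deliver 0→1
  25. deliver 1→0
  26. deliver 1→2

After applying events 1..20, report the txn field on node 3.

3

e1 timeout(0): 0[coor,t=1,-]
e2 deliver 0→1: 1[part,t=1,-]
e3 deliver 1→0: ·
e4 deliver 0→3: 3[part,t=1,-]
e5 deliver 3→0: ·
e6 propose(0,'s'): 0[coor,t=2,-]
e7 propose(0,'w'): 0[coor,t=3,-]
e8 propose(0,'p'): 0[coor,t=4,-]
e9 deliver 0→3: 3[part,t=2,-]
e10 deliver 3→0: ·
e11 deliver 0→2: 2[part,t=1,-]
e12 deliver 2→0: ·
e13 timeout(0): 0[coor,t=5,-]
e14 propose(0,'s'): 0[coor,t=6,-]
e15 deliver 1→3: ·
e16 deliver 3→2: ·
e17 deliver 1→3: ·
e18 timeout(0): 0[coor,t=7,-]
e19 deliver 0→3: 3[part,t=3,-]
e20 timeout(0): 0[coor,t=8,-]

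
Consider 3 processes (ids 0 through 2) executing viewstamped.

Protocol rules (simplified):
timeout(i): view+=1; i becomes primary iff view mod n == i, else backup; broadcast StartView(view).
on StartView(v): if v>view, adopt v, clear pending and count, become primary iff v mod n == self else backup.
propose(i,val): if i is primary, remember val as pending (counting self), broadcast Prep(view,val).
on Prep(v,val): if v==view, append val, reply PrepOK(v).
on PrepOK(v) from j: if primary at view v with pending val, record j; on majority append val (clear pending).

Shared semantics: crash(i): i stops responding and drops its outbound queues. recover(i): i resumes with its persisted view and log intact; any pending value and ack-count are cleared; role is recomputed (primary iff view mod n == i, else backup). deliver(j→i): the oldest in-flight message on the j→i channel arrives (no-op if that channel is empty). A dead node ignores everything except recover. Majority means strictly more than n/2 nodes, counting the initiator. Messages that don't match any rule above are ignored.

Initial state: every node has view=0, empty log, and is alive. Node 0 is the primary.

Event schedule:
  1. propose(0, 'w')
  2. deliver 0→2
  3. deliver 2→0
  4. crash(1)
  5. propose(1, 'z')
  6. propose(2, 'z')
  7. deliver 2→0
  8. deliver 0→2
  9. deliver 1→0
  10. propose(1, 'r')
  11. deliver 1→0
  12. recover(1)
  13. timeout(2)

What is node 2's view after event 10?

1. propose(0,'w'):  nop
2. deliver 0→2:  <2:back v0 w>
3. deliver 2→0:  <0:prim v0 w>
4. crash(1):  <1:✗back v0 ->
5. propose(1,'z'):  nop
6. propose(2,'z'):  nop
7. deliver 2→0:  nop
8. deliver 0→2:  nop
9. deliver 1→0:  nop
10. propose(1,'r'):  nop

0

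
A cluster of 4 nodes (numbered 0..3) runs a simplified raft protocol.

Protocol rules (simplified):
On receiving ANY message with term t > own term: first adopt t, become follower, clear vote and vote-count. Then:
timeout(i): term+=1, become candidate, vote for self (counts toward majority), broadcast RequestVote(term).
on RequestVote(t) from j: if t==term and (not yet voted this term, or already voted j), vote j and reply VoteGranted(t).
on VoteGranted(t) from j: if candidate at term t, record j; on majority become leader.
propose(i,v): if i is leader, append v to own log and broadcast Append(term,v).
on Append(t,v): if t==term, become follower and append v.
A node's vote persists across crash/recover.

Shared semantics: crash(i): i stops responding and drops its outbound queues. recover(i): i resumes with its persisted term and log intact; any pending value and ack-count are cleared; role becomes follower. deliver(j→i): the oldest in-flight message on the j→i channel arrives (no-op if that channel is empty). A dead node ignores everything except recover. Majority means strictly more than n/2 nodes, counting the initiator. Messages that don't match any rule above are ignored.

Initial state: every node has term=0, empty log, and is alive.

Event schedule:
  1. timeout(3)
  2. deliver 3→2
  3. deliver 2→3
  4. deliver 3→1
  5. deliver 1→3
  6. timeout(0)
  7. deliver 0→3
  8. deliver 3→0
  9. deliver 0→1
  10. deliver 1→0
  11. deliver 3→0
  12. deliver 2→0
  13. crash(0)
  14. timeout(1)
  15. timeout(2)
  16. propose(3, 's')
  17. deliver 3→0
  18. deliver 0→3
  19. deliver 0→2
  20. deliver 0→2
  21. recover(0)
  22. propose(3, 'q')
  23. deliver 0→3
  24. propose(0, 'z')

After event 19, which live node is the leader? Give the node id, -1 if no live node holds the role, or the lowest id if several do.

3

after 1 — timeout(3): n3:cand/t1/[-]
after 2 — deliver 3→2: n2:foll/t1/[-]
after 3 — deliver 2→3: ·
after 4 — deliver 3→1: n1:foll/t1/[-]
after 5 — deliver 1→3: n3:lead/t1/[-]
after 6 — timeout(0): n0:cand/t1/[-]
after 7 — deliver 0→3: ·
after 8 — deliver 3→0: ·
after 9 — deliver 0→1: ·
after 10 — deliver 1→0: ·
after 11 — deliver 3→0: ·
after 12 — deliver 2→0: ·
after 13 — crash(0): n0:✗cand/t1/[-]
after 14 — timeout(1): n1:cand/t2/[-]
after 15 — timeout(2): n2:cand/t2/[-]
after 16 — propose(3,'s'): n3:lead/t1/[s]
after 17 — deliver 3→0: ·
after 18 — deliver 0→3: ·
after 19 — deliver 0→2: ·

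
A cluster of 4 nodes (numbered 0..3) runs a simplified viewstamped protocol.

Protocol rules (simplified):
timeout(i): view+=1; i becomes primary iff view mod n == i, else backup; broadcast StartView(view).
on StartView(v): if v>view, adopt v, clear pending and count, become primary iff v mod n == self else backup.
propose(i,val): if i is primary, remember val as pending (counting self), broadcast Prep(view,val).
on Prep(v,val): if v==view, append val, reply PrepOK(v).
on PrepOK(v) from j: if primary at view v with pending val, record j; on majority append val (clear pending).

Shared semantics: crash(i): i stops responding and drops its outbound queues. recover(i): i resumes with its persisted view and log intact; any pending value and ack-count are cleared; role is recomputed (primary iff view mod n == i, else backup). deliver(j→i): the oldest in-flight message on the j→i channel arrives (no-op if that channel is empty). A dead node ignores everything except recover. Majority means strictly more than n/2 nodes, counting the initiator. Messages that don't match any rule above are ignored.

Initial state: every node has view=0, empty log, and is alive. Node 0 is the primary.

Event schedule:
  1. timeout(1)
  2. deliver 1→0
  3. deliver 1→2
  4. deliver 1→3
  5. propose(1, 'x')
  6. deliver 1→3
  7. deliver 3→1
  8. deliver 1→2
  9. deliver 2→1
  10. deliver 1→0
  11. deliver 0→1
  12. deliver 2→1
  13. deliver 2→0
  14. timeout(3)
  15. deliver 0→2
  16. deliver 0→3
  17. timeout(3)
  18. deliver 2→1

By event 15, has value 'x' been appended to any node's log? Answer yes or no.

[1] timeout(1) → N1(prim v1 [-])
[2] deliver 1→0 → N0(back v1 [-])
[3] deliver 1→2 → N2(back v1 [-])
[4] deliver 1→3 → N3(back v1 [-])
[5] propose(1,'x') → ∅
[6] deliver 1→3 → N3(back v1 [x])
[7] deliver 3→1 → ∅
[8] deliver 1→2 → N2(back v1 [x])
[9] deliver 2→1 → N1(prim v1 [x])
[10] deliver 1→0 → N0(back v1 [x])
[11] deliver 0→1 → ∅
[12] deliver 2→1 → ∅
[13] deliver 2→0 → ∅
[14] timeout(3) → N3(back v2 [x])
[15] deliver 0→2 → ∅

yes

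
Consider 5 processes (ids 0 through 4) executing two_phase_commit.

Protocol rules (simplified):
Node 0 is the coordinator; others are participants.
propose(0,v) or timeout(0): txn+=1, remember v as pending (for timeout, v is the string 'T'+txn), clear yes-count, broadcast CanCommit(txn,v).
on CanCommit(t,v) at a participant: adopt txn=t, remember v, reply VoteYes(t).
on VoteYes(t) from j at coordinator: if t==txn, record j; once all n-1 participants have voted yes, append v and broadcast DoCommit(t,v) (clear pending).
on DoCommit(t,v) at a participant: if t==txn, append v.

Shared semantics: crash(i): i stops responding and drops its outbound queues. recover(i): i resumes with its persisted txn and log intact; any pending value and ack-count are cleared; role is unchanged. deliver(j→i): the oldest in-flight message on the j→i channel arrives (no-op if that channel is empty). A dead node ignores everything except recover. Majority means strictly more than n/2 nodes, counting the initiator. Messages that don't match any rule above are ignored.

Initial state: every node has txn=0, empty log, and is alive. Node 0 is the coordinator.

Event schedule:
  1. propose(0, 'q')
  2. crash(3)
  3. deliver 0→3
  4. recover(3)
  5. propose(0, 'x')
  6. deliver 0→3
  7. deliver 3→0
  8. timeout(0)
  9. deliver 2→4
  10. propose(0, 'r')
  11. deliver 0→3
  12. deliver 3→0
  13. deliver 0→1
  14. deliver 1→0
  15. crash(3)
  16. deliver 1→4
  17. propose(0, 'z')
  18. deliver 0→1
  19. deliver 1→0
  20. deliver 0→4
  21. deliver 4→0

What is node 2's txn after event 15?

[1] propose(0,'q') → N0(coor t1 [-])
[2] crash(3) → N3(✗part t0 [-])
[3] deliver 0→3 → ∅
[4] recover(3) → N3(part t0 [-])
[5] propose(0,'x') → N0(coor t2 [-])
[6] deliver 0→3 → N3(part t1 [-])
[7] deliver 3→0 → ∅
[8] timeout(0) → N0(coor t3 [-])
[9] deliver 2→4 → ∅
[10] propose(0,'r') → N0(coor t4 [-])
[11] deliver 0→3 → N3(part t2 [-])
[12] deliver 3→0 → ∅
[13] deliver 0→1 → N1(part t1 [-])
[14] deliver 1→0 → ∅
[15] crash(3) → N3(✗part t2 [-])

0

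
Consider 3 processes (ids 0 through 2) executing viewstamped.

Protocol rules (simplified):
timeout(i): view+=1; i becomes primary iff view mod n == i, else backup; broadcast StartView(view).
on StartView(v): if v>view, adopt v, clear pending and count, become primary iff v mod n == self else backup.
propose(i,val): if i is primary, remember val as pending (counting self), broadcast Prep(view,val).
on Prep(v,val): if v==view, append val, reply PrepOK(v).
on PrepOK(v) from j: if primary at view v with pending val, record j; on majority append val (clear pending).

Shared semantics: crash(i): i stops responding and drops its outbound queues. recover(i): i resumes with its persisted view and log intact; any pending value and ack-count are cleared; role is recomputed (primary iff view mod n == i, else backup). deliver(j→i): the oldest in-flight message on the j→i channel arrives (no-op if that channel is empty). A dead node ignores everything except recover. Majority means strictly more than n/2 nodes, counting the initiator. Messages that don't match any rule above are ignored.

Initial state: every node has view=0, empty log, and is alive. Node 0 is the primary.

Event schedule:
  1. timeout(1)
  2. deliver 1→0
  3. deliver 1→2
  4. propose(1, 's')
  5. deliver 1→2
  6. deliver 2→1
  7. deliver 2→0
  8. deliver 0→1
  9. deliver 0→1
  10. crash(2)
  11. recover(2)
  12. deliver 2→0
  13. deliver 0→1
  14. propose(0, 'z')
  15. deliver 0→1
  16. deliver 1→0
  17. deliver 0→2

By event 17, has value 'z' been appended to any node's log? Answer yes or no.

no

e1 timeout(1): 1[prim,v=1,-]
e2 deliver 1→0: 0[back,v=1,-]
e3 deliver 1→2: 2[back,v=1,-]
e4 propose(1,'s'): ·
e5 deliver 1→2: 2[back,v=1,s]
e6 deliver 2→1: 1[prim,v=1,s]
e7 deliver 2→0: ·
e8 deliver 0→1: ·
e9 deliver 0→1: ·
e10 crash(2): 2[✗back,v=1,s]
e11 recover(2): 2[back,v=1,s]
e12 deliver 2→0: ·
e13 deliver 0→1: ·
e14 propose(0,'z'): ·
e15 deliver 0→1: ·
e16 deliver 1→0: 0[back,v=1,s]
e17 deliver 0→2: ·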